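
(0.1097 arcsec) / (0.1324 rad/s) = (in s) 4.017e-06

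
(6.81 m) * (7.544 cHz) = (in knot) 0.9986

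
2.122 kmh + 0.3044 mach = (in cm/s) 1.042e+04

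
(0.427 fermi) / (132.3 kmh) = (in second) 1.162e-17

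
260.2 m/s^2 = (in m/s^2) 260.2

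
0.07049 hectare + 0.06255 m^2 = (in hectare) 0.0705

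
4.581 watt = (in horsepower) 0.006143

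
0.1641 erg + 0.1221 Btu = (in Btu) 0.1221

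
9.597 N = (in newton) 9.597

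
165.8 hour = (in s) 5.969e+05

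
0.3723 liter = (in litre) 0.3723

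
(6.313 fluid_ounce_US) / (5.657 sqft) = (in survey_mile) 2.207e-07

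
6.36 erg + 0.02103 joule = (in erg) 2.103e+05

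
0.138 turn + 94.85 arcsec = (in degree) 49.71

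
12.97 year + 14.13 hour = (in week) 676.4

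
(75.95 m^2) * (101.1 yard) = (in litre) 7.021e+06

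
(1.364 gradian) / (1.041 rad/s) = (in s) 0.02058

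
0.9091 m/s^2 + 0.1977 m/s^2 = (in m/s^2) 1.107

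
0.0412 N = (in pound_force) 0.009262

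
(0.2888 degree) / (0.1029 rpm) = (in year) 1.483e-08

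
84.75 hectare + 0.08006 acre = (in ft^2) 9.126e+06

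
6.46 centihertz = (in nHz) 6.46e+07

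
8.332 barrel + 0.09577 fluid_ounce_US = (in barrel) 8.332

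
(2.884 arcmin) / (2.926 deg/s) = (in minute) 0.0002738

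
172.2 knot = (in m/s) 88.59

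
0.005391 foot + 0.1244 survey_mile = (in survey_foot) 656.8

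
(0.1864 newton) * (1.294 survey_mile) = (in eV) 2.423e+21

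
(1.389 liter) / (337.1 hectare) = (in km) 4.12e-13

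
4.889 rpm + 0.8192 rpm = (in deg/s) 34.25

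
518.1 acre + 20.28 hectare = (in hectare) 229.9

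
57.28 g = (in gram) 57.28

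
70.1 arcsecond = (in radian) 0.0003399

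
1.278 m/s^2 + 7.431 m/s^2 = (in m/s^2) 8.709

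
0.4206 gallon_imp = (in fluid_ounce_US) 64.66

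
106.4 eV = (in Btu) 1.616e-20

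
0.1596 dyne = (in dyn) 0.1596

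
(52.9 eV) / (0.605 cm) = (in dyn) 1.401e-10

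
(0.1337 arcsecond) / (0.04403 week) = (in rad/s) 2.434e-11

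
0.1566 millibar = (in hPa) 0.1566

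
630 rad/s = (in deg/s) 3.61e+04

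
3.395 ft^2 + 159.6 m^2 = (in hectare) 0.01599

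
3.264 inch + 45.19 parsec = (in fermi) 1.394e+33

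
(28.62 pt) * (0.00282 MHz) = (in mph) 63.69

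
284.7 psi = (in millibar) 1.963e+04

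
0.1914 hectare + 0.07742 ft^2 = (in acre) 0.473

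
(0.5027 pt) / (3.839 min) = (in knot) 1.497e-06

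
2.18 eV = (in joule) 3.493e-19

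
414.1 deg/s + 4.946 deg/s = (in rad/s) 7.314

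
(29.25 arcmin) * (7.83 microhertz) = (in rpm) 6.362e-07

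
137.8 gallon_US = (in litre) 521.6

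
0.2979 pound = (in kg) 0.1351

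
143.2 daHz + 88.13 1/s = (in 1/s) 1520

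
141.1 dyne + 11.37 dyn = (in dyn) 152.5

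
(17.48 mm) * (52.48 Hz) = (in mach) 0.002694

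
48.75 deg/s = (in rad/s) 0.8508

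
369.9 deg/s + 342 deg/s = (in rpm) 118.7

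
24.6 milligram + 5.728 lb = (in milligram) 2.598e+06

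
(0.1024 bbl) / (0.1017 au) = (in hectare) 1.07e-16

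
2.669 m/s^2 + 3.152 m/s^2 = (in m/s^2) 5.821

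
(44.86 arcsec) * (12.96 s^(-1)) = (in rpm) 0.02692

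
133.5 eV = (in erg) 2.139e-10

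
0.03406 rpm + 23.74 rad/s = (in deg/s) 1360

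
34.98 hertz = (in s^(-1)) 34.98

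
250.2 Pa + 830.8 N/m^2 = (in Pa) 1081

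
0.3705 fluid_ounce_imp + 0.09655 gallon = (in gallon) 0.09933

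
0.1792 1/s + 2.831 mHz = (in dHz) 1.82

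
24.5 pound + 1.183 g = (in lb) 24.5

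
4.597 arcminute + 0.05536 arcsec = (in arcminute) 4.598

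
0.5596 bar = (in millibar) 559.6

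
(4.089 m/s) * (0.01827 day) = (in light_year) 6.823e-13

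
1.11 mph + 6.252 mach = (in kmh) 7665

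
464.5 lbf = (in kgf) 210.7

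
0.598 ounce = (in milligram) 1.695e+04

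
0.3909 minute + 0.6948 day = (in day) 0.6951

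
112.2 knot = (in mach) 0.1695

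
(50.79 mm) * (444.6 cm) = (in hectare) 2.258e-05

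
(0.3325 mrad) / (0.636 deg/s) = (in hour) 8.321e-06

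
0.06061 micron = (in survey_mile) 3.766e-11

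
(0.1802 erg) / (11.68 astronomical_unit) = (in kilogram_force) 1.052e-21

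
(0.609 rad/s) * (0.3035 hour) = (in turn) 105.9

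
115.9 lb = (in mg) 5.257e+07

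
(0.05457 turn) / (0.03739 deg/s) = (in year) 1.666e-05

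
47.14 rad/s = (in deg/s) 2701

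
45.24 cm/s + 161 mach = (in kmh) 1.974e+05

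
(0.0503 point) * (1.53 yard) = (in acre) 6.134e-09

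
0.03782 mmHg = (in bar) 5.042e-05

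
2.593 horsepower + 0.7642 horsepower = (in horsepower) 3.357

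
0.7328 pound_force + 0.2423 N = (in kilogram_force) 0.3571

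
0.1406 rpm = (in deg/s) 0.8436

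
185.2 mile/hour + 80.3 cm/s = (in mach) 0.2455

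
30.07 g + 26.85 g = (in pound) 0.1255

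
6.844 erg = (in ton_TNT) 1.636e-16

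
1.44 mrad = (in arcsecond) 297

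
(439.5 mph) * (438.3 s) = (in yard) 9.418e+04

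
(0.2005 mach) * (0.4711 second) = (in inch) 1266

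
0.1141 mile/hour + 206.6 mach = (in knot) 1.367e+05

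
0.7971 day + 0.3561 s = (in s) 6.887e+04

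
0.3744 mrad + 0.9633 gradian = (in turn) 0.002468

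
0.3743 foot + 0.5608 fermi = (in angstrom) 1.141e+09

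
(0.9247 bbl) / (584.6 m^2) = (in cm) 0.02515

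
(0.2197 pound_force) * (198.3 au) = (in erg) 2.899e+20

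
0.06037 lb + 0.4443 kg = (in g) 471.7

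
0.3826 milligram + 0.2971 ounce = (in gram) 8.423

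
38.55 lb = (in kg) 17.49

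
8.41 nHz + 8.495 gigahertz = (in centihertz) 8.495e+11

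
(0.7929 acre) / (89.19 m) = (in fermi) 3.598e+16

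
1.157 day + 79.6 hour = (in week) 0.6391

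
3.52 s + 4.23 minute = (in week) 0.0004255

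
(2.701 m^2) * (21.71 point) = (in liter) 20.69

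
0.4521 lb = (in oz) 7.234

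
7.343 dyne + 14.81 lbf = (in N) 65.88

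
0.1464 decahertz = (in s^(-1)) 1.464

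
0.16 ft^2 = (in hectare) 1.486e-06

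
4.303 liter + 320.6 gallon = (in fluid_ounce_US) 4.118e+04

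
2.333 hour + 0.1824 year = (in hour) 1600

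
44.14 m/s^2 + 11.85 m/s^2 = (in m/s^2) 55.99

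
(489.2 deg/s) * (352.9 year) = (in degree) 5.444e+12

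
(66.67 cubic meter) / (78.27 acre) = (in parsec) 6.821e-21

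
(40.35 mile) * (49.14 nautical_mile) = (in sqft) 6.361e+10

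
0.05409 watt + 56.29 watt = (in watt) 56.34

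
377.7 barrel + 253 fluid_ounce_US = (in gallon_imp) 1.321e+04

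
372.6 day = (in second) 3.219e+07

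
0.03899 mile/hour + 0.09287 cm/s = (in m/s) 0.01836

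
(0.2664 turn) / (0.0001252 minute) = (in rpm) 2128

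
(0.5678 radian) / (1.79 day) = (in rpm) 3.506e-05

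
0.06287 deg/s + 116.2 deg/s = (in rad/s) 2.029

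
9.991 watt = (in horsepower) 0.0134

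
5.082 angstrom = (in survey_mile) 3.158e-13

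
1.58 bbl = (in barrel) 1.58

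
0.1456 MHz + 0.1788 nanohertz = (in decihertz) 1.456e+06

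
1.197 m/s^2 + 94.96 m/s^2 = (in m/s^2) 96.16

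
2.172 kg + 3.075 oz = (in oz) 79.69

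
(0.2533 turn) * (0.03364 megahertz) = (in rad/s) 5.354e+04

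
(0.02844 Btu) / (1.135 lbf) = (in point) 1.685e+04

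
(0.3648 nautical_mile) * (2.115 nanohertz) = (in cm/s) 0.0001429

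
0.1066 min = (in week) 1.058e-05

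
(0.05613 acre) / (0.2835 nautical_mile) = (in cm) 43.26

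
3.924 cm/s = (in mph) 0.08778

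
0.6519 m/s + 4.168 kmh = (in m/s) 1.81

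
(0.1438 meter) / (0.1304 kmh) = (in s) 3.97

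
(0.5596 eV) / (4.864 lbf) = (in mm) 4.144e-18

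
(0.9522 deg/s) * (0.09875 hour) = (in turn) 0.9403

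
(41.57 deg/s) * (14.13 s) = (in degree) 587.4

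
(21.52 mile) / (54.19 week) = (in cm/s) 0.1057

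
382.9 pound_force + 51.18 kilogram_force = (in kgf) 224.9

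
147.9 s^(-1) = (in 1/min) 8874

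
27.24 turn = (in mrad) 1.712e+05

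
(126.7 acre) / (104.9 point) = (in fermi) 1.386e+22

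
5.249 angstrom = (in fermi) 5.249e+05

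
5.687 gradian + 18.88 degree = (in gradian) 26.66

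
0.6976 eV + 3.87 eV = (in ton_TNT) 1.749e-28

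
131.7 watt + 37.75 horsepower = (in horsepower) 37.93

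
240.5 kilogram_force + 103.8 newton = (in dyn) 2.462e+08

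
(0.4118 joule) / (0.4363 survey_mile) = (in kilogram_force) 5.98e-05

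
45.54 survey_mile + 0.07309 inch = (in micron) 7.329e+10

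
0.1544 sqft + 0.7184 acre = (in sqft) 3.129e+04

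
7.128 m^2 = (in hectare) 0.0007128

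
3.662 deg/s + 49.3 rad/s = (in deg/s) 2828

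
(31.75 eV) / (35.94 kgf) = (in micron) 1.443e-14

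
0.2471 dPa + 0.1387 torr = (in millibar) 0.1852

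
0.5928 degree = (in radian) 0.01035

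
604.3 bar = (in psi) 8765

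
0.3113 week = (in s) 1.883e+05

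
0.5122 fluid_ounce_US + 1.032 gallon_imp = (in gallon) 1.243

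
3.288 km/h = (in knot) 1.775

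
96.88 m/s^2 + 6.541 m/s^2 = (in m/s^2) 103.4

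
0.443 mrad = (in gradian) 0.0282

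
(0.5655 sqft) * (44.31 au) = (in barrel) 2.19e+12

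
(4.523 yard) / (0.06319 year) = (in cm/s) 0.0002075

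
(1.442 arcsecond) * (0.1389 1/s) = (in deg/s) 5.564e-05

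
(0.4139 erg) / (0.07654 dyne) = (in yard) 0.05914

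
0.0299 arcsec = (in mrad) 0.000145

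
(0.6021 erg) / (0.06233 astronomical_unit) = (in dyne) 6.457e-13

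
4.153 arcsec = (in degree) 0.001154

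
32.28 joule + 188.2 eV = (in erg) 3.228e+08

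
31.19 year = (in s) 9.836e+08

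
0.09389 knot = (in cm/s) 4.83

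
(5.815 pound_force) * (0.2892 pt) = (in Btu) 2.501e-06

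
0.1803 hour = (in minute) 10.82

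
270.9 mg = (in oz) 0.009556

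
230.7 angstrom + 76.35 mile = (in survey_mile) 76.35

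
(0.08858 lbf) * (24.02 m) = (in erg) 9.464e+07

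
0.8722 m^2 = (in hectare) 8.722e-05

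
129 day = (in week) 18.43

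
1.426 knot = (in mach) 0.002154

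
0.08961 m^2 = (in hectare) 8.961e-06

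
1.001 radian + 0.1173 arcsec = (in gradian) 63.73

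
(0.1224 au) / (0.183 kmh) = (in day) 4.169e+06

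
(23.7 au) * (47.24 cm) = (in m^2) 1.675e+12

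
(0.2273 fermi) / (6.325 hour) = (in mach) 2.932e-23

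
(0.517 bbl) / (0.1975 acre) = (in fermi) 1.028e+11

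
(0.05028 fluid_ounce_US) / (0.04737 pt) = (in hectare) 8.898e-06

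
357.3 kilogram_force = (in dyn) 3.504e+08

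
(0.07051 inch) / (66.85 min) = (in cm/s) 4.465e-05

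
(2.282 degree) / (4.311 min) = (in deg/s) 0.008822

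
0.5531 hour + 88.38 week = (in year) 1.695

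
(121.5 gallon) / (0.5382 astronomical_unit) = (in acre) 1.412e-15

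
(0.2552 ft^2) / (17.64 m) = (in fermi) 1.344e+12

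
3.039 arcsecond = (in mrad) 0.01473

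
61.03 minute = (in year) 0.0001161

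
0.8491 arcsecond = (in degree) 0.0002359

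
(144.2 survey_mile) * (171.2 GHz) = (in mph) 8.887e+16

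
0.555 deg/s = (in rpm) 0.0925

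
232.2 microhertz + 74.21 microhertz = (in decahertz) 3.064e-05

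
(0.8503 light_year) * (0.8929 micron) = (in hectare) 7.183e+05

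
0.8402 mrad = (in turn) 0.0001337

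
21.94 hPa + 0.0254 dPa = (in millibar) 21.94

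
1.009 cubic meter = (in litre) 1009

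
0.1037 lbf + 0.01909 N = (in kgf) 0.04898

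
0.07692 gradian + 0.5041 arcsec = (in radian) 0.001211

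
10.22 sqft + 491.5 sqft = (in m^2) 46.61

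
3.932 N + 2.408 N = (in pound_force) 1.425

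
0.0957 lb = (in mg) 4.341e+04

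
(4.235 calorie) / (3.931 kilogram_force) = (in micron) 4.596e+05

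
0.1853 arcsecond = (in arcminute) 0.003088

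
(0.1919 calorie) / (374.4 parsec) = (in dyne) 6.95e-15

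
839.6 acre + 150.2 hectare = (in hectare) 490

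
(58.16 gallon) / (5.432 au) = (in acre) 6.695e-17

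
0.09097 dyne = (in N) 9.097e-07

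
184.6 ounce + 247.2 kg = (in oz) 8904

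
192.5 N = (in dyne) 1.925e+07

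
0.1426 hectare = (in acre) 0.3524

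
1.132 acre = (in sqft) 4.931e+04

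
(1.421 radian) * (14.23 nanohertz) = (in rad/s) 2.022e-08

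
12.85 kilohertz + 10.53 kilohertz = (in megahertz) 0.02338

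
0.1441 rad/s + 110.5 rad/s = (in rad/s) 110.6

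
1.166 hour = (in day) 0.04858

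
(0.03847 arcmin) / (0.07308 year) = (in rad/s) 4.856e-12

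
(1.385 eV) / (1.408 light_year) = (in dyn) 1.666e-30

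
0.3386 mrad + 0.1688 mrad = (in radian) 0.0005074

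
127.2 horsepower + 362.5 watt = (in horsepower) 127.7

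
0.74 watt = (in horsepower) 0.0009924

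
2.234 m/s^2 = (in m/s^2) 2.234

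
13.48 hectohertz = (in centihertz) 1.348e+05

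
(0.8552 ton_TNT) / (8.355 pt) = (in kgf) 1.238e+11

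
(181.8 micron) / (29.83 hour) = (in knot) 3.291e-09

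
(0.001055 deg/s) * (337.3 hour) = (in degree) 1281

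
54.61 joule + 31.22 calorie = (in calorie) 44.27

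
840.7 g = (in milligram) 8.407e+05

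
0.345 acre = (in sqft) 1.503e+04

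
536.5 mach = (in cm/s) 1.827e+07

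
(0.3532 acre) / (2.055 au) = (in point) 1.318e-05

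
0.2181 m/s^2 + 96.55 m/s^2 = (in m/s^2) 96.77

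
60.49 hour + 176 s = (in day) 2.522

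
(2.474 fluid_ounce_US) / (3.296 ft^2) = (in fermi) 2.389e+11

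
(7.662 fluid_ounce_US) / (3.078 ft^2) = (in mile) 4.924e-07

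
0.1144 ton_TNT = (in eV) 2.987e+27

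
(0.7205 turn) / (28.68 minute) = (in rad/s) 0.002631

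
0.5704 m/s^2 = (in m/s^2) 0.5704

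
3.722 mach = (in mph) 2835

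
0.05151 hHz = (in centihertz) 515.1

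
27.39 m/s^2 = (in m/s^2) 27.39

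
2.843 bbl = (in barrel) 2.843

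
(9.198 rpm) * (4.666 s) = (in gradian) 286.1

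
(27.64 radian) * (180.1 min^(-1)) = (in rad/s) 82.97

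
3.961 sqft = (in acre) 9.093e-05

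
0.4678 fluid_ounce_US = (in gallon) 0.003655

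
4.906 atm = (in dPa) 4.971e+06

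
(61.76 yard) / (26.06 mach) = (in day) 7.366e-08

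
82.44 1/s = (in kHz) 0.08244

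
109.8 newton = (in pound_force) 24.68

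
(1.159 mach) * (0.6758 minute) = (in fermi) 1.6e+19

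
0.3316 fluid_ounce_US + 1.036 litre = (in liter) 1.046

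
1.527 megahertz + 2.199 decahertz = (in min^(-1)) 9.162e+07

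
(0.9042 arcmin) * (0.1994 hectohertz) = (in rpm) 0.05008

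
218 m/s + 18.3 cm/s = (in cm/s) 2.182e+04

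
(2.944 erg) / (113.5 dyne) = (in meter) 0.0002594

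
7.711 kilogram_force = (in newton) 75.62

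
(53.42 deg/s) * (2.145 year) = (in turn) 1.004e+07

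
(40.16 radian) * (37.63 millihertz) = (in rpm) 14.43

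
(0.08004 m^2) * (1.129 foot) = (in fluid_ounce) 931.3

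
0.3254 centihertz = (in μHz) 3254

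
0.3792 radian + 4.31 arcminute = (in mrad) 380.5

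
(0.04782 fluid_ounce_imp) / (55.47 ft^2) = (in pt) 0.0007474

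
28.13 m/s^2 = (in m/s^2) 28.13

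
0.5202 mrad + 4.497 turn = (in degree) 1619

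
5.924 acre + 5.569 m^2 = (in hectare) 2.398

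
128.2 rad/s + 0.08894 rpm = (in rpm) 1224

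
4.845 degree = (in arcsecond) 1.744e+04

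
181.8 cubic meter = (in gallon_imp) 3.999e+04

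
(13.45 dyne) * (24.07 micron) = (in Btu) 3.068e-12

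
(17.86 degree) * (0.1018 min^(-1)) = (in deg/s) 0.0303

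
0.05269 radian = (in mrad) 52.69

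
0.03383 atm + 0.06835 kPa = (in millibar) 34.96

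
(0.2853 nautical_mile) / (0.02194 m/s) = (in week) 0.03982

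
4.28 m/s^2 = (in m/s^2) 4.28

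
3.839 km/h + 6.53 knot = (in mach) 0.013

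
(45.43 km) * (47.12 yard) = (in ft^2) 2.107e+07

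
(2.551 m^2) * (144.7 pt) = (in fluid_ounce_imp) 4583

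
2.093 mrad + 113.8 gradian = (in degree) 102.5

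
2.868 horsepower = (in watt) 2139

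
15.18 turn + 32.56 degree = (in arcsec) 1.979e+07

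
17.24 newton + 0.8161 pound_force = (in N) 20.87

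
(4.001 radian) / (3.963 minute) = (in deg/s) 0.9641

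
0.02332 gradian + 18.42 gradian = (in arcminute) 995.9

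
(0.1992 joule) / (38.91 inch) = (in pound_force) 0.04531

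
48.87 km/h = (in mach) 0.03987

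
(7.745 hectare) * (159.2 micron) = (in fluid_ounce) 4.169e+05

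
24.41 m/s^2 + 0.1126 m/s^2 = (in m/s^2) 24.52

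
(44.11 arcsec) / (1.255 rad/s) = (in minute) 2.84e-06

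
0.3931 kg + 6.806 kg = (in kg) 7.199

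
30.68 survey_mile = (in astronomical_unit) 3.3e-07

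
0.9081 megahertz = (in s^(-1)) 9.081e+05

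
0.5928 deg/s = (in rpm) 0.0988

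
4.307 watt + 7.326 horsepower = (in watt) 5467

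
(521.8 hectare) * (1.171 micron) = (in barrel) 38.43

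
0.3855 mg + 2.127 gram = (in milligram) 2127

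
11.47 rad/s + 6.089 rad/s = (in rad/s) 17.56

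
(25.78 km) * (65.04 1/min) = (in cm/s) 2.795e+06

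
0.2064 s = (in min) 0.00344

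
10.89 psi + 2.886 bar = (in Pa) 3.637e+05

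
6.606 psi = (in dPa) 4.555e+05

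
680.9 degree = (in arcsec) 2.451e+06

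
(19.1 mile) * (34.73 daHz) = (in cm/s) 1.068e+09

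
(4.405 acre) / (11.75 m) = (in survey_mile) 0.9427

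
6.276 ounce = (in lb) 0.3922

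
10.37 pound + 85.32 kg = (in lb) 198.5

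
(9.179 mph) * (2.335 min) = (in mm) 5.749e+05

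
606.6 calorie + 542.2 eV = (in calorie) 606.6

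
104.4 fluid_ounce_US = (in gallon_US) 0.8156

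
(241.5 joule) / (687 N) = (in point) 996.5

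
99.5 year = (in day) 3.632e+04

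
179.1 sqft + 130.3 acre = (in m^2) 5.273e+05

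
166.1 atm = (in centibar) 1.683e+04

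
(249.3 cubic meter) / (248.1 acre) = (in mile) 1.543e-07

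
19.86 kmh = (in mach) 0.0162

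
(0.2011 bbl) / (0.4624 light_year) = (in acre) 1.806e-21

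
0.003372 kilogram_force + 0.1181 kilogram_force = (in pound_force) 0.2678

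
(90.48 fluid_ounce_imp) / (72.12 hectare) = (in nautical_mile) 1.925e-12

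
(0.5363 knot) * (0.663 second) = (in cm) 18.29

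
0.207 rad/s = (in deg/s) 11.86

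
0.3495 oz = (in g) 9.908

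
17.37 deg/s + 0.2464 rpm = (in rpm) 3.141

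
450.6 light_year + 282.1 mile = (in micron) 4.263e+24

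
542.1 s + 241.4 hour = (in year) 0.02757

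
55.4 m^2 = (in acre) 0.01369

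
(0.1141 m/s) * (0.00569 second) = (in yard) 0.00071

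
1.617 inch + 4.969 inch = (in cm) 16.73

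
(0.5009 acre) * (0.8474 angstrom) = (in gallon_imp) 3.778e-05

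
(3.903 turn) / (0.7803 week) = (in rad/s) 5.196e-05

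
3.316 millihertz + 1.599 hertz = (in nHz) 1.602e+09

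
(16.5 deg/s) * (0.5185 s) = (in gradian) 9.506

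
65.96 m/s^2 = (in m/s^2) 65.96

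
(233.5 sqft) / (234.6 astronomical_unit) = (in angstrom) 0.006181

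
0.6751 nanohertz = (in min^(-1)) 4.051e-08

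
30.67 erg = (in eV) 1.914e+13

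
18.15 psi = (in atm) 1.235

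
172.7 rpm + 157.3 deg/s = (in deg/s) 1194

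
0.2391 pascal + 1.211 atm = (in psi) 17.8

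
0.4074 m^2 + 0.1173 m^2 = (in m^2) 0.5247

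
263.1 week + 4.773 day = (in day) 1846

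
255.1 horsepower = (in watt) 1.902e+05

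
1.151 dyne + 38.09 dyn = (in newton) 0.0003924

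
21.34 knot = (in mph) 24.56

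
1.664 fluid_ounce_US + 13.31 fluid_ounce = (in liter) 0.4428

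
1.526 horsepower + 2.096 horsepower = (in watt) 2701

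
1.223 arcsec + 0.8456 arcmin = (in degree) 0.01443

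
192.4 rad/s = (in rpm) 1837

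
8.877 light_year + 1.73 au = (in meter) 8.398e+16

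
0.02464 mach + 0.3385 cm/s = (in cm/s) 839.3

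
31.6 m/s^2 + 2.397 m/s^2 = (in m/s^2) 34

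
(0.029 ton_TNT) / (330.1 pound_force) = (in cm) 8.263e+06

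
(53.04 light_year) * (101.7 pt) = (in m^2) 1.8e+16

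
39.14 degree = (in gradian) 43.49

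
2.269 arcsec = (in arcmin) 0.03782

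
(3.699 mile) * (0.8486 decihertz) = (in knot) 982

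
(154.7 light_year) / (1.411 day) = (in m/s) 1.201e+13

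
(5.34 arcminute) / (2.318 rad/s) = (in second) 0.0006701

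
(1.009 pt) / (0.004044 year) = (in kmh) 1.005e-08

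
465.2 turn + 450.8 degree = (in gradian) 1.866e+05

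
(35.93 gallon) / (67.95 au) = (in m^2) 1.338e-14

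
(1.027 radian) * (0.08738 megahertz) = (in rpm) 8.569e+05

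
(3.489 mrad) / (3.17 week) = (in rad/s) 1.82e-09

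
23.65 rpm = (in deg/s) 141.9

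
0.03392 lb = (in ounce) 0.5427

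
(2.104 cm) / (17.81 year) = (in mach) 1.1e-13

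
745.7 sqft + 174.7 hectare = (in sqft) 1.881e+07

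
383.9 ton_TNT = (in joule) 1.606e+12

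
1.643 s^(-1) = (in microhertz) 1.643e+06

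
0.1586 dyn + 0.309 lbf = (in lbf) 0.309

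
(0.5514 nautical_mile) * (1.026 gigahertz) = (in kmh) 3.772e+12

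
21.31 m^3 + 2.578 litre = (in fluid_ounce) 7.207e+05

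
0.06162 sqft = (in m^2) 0.005725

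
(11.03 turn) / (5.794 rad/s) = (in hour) 0.003323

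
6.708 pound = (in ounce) 107.3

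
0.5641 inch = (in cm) 1.433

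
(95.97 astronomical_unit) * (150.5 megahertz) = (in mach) 6.346e+18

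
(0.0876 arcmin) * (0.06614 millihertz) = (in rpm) 1.609e-08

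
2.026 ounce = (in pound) 0.1266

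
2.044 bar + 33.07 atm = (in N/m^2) 3.555e+06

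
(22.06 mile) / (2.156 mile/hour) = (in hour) 10.23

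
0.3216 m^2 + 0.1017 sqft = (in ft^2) 3.563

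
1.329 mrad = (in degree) 0.07615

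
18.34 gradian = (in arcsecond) 5.942e+04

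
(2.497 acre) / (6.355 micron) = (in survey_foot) 5.217e+09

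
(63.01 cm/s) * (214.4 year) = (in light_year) 4.503e-07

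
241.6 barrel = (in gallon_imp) 8449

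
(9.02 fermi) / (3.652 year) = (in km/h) 2.819e-22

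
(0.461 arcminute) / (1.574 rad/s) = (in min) 1.42e-06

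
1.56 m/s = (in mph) 3.49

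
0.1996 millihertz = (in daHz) 1.996e-05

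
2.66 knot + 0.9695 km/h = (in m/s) 1.638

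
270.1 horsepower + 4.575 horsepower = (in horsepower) 274.7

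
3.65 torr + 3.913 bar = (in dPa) 3.918e+06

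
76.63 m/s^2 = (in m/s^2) 76.63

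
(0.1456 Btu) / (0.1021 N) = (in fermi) 1.505e+18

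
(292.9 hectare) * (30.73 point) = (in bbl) 1.997e+05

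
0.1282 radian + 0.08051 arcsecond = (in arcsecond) 2.644e+04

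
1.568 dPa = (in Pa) 0.1568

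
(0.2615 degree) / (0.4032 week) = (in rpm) 1.787e-07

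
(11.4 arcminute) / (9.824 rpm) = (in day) 3.731e-08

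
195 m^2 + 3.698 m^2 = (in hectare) 0.01987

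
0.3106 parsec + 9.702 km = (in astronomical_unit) 6.407e+04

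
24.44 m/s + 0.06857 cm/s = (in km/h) 87.99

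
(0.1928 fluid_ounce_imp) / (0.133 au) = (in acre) 6.803e-20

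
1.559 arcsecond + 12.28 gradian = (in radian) 0.1929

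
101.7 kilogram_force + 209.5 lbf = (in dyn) 1.929e+08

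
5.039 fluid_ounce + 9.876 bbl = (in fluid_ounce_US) 5.31e+04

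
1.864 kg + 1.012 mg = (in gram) 1864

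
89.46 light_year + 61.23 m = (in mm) 8.464e+20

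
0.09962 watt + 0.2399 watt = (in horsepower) 0.0004553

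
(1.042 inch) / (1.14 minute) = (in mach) 1.136e-06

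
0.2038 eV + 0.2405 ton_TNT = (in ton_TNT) 0.2405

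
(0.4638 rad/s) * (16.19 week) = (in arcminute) 1.561e+10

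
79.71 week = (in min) 8.035e+05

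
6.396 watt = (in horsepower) 0.008577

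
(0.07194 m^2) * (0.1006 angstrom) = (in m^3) 7.237e-13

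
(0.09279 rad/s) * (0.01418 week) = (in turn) 126.7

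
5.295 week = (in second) 3.202e+06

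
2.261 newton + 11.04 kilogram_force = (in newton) 110.5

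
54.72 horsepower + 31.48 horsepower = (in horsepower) 86.2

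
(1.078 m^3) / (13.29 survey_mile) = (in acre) 1.245e-08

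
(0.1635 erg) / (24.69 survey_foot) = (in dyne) 0.0002173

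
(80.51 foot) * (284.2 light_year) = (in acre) 1.63e+16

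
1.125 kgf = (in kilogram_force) 1.125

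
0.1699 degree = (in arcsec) 611.6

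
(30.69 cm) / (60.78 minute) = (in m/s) 8.416e-05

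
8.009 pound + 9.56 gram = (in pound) 8.03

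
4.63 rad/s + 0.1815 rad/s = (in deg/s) 275.7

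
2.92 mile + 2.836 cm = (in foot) 1.542e+04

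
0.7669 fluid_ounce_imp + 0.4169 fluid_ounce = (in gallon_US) 0.009013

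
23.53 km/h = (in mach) 0.0192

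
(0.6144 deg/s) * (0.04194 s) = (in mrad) 0.4497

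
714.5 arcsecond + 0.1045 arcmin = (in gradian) 0.2225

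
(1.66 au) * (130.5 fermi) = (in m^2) 0.03241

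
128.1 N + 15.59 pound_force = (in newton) 197.4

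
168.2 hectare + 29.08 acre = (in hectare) 180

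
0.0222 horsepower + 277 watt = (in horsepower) 0.3937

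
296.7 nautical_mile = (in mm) 5.495e+08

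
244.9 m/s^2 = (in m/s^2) 244.9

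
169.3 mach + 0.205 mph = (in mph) 1.29e+05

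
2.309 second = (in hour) 0.0006414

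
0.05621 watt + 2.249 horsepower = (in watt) 1677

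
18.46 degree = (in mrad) 322.2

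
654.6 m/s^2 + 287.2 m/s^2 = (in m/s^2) 941.8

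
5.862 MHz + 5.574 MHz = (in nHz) 1.144e+16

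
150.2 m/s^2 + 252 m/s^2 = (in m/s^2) 402.2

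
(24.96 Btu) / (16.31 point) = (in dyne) 4.577e+11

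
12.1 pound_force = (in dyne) 5.382e+06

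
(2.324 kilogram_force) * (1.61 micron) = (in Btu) 3.478e-08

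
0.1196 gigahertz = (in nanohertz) 1.196e+17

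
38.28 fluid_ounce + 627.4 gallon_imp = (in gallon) 753.8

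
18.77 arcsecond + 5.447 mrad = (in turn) 0.0008814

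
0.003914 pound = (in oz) 0.06262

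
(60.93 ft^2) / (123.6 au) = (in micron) 3.061e-07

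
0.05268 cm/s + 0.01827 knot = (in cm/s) 0.9926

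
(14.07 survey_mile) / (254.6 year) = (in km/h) 1.015e-05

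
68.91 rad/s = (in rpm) 658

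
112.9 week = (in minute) 1.138e+06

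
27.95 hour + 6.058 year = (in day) 2212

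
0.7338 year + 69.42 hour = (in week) 38.68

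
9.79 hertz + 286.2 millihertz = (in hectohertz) 0.1008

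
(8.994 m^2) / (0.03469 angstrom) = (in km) 2.593e+09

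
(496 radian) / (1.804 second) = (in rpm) 2626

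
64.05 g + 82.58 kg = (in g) 8.264e+04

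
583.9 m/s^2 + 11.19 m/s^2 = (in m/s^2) 595.1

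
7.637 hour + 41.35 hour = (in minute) 2939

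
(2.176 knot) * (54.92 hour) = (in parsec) 7.173e-12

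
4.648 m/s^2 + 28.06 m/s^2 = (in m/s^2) 32.71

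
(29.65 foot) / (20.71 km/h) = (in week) 2.597e-06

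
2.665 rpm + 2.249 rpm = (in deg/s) 29.48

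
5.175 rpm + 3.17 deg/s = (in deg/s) 34.22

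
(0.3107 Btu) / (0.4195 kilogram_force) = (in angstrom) 7.968e+11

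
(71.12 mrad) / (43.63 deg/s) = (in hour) 2.594e-05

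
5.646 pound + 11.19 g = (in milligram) 2.572e+06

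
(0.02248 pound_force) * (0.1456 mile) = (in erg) 2.343e+08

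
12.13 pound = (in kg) 5.502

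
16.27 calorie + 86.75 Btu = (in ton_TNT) 2.189e-05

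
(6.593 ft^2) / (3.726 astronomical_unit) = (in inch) 4.326e-11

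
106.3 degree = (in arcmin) 6378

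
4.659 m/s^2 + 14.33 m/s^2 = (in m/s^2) 18.99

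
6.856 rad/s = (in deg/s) 392.8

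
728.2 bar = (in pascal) 7.282e+07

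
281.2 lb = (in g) 1.276e+05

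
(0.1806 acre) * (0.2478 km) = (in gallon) 4.784e+07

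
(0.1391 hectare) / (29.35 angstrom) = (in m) 4.739e+11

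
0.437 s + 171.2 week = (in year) 3.283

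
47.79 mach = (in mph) 3.64e+04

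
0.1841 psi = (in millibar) 12.69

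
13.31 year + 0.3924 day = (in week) 694.1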